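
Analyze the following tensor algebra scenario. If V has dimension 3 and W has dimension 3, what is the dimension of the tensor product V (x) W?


The dimension of a tensor product is the product of dimensions.
dim(V) = 3, dim(W) = 3
dim(V (x) W) = 3 * 3 = 9

9


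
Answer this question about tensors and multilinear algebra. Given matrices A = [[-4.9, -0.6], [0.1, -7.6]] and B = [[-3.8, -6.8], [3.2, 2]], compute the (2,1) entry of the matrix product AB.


(AB)_{ij} = sum_k A_{ik} B_{kj}.
For i=2, j=1:
A_{21} * B_{11} = 0.1 * -3.8 = -0.38
A_{22} * B_{21} = -7.6 * 3.2 = -24.32
Sum = -0.38 + -24.32 = -24.7

-24.7


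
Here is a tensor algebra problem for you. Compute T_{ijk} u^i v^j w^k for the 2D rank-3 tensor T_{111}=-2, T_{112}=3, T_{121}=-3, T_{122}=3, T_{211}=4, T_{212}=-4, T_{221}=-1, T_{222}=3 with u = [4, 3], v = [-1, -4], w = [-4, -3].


S = sum over i,j,k of T_{ijk} u_i v_j w_k. Expanding all 8 terms:
T_{111}*u_1*v_1*w_1 = -2*4*-1*-4 = -32  (running total: -32)
T_{112}*u_1*v_1*w_2 = 3*4*-1*-3 = 36  (running total: 4)
T_{121}*u_1*v_2*w_1 = -3*4*-4*-4 = -192  (running total: -188)
T_{122}*u_1*v_2*w_2 = 3*4*-4*-3 = 144  (running total: -44)
T_{211}*u_2*v_1*w_1 = 4*3*-1*-4 = 48  (running total: 4)
T_{212}*u_2*v_1*w_2 = -4*3*-1*-3 = -36  (running total: -32)
T_{221}*u_2*v_2*w_1 = -1*3*-4*-4 = -48  (running total: -80)
T_{222}*u_2*v_2*w_2 = 3*3*-4*-3 = 108  (running total: 28)
S = 28

28


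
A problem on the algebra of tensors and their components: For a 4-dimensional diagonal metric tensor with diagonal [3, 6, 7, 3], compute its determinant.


For a diagonal metric, the determinant is the product of diagonal entries.
Diagonal entries: 3, 6, 7, 3
det(g) = 3 * 6 * 7 * 3 = 378

378


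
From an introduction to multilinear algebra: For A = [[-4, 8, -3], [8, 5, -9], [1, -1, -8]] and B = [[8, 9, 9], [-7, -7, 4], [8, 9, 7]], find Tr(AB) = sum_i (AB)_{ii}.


Tr(AB) = sum_i (AB)_{ii} where (AB)_{ii} = sum_k A_{ik} B_{ki}.
(AB)_{11} = -4*8 + 8*-7 + -3*8 = -112
(AB)_{22} = 8*9 + 5*-7 + -9*9 = -44
(AB)_{33} = 1*9 + -1*4 + -8*7 = -51
Tr(AB) = -112 + -44 + -51 = -207

-207


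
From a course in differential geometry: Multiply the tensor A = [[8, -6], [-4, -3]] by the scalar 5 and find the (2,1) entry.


Scalar multiplication: (cA)_{ij} = c * A_{ij}.
c = 5
A_{21} = -4
(cA)_{21} = 5 * -4 = -20

-20


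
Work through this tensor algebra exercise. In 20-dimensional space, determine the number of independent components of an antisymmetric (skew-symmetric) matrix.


An antisymmetric rank-2 tensor satisfies A_{ij} = -A_{ji}, so diagonal entries are zero.
The independent components are the upper-triangular entries: C(n, 2) = n(n-1)/2.
n = 20
C(20, 2) = 20 * 19 / 2 = 380 / 2 = 190

190


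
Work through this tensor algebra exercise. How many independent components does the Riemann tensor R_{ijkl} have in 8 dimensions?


The Riemann tensor in d dimensions has d^2(d^2 - 1)/12 independent components.
d = 8, so d^2 = 64
d^2 - 1 = 63
d^2(d^2 - 1) = 64 * 63 = 4032
Divide by 12: 4032 / 12 = 336

336


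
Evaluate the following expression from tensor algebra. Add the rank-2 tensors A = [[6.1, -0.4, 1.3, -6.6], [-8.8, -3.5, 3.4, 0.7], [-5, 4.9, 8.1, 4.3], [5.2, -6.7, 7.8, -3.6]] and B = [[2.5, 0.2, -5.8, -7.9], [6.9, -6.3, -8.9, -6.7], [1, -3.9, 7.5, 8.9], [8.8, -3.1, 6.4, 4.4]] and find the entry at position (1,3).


Tensor addition is component-wise: (A + B)_{ij} = A_{ij} + B_{ij}.
A_{13} = 1.3
B_{13} = -5.8
(A + B)_{13} = 1.3 + -5.8 = -4.5

-4.5


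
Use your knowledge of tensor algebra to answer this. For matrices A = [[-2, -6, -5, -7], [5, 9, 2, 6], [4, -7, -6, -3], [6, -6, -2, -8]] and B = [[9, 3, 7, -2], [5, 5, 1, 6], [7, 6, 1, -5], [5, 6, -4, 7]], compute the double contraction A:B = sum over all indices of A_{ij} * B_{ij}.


A:B = sum over all i,j of A_{ij} * B_{ij}.
Row 1: -2*9=-18, -6*3=-18, -5*7=-35, -7*-2=14 => row sum = -57
Row 2: 5*5=25, 9*5=45, 2*1=2, 6*6=36 => row sum = 108
Row 3: 4*7=28, -7*6=-42, -6*1=-6, -3*-5=15 => row sum = -5
Row 4: 6*5=30, -6*6=-36, -2*-4=8, -8*7=-56 => row sum = -54
Total = -57 + 108 + -5 + -54 = -8

-8


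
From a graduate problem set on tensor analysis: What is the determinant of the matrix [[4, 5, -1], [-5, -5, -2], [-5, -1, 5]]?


Expanding along the first row, det(A) = a11*M_11 - a12*M_12 + a13*M_13, where M_1j is the (1,j) minor.
Minor M_11 = -5*5 - -2*-1 = -27
Minor M_12 = -5*5 - -2*-5 = -35
Minor M_13 = -5*-1 - -5*-5 = -20
det = 4*(-27) - 5*(-35) + -1*(-20)
    = -108 - -175 + 20
    = 87

87


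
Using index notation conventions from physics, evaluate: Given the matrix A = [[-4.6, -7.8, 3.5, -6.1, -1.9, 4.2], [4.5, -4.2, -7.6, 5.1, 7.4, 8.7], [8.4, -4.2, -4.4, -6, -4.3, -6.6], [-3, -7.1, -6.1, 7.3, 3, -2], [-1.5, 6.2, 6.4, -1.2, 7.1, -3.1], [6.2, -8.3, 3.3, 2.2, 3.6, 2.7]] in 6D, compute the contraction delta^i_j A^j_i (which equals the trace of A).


The contraction (trace) of a rank-2 tensor is the sum of its diagonal elements.
Diagonal entries: A[1,1] = -4.6, A[2,2] = -4.2, A[3,3] = -4.4, A[4,4] = 7.3, A[5,5] = 7.1, A[6,6] = 2.7
Tr(A) = -4.6 + -4.2 + -4.4 + 7.3 + 7.1 + 2.7 = 3.9

3.9


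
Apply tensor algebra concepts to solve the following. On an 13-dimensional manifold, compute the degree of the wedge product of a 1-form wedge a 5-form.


The degree of a wedge product is the sum of the degrees of the individual forms.
Degrees: 1, 5
Total degree = 1 + 5 = 6

6


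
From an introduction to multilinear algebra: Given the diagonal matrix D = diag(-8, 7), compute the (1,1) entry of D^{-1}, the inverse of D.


For a diagonal matrix, the inverse has entries (D^{-1})_{ii} = 1/d_{ii}.
The diagonal entries are: d_{11} = -8, d_{22} = 7
We need (D^{-1})_{11} = 1/d_{11} = 1/-8 = -1/8

-1/8


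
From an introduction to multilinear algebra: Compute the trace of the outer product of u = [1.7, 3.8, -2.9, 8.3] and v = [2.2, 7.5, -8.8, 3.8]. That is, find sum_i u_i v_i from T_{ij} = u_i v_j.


The outer product gives T_{ij} = u_i v_j.
The trace (contraction) is Tr(T) = sum_i T_{ii} = sum_i u_i v_i.
Diagonal entries:
T_{11} = u_1 * v_1 = 1.7 * 2.2 = 3.74
T_{22} = u_2 * v_2 = 3.8 * 7.5 = 28.5
T_{33} = u_3 * v_3 = -2.9 * -8.8 = 25.52
T_{44} = u_4 * v_4 = 8.3 * 3.8 = 31.54
Tr(T) = 3.74 + 28.5 + 25.52 + 31.54 = 89.3

89.3


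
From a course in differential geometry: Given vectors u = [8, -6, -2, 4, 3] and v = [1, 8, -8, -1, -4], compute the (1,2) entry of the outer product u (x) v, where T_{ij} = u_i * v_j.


The outer product entry T_{ij} = u_i * v_j.
We need i=1, j=2.
u_1 = 8, v_2 = 8
T_{1,2} = 8 * 8 = 64

64


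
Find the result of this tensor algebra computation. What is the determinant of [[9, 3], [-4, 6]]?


For a 2x2 matrix [[a, b], [c, d]], det = a*d - b*c.
a = 9, b = 3, c = -4, d = 6
a*d = 9 * 6 = 54
b*c = 3 * -4 = -12
det = 54 - -12 = 66

66


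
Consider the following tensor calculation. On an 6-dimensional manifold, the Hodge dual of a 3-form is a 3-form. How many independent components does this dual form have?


The Hodge dual of a p-form on an n-dimensional manifold is an (n-p)-form.
n = 6, p = 3, so dual degree = 6 - 3 = 3
The number of components is C(n, n-p) = C(6, 3) = 20

20


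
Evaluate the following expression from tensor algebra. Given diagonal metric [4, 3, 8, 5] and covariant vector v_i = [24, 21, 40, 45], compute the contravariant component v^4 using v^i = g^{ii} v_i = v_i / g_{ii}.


To raise an index with a diagonal metric: v^i = v_i / g_{ii}.
For index 4: v_4 = 45, g_{44} = 5
v^4 = 45 / 5 = 9

9


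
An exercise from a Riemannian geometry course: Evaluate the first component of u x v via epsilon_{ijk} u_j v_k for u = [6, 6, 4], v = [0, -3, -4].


(u x v)_1 = sum_{j,k} epsilon_{1jk} u_j v_k. Only permutations of (1,2,3) contribute; the two non-zero terms are:
eps_{123} u_2 v_3 = 1 * 6 * -4 = -24
eps_{132} u_3 v_2 = -1 * 4 * -3 = 12
(u x v)_1 = -12

-12


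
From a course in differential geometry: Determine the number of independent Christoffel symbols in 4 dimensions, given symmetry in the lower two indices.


Christoffel symbols Gamma^k_{ij} are symmetric in i,j, so there are d * d(d+1)/2 independent symbols.
d = 4
d(d+1)/2 = 4 * 5 / 2 = 10
Total = 4 * 10 = 40

40


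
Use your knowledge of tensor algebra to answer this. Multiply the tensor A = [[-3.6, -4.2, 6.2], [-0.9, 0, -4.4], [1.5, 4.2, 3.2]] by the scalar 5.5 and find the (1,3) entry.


Scalar multiplication: (cA)_{ij} = c * A_{ij}.
c = 5.5
A_{13} = 6.2
(cA)_{13} = 5.5 * 6.2 = 34.1

34.1


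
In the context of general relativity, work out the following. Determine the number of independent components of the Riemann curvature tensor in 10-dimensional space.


The Riemann tensor in d dimensions has d^2(d^2 - 1)/12 independent components.
d = 10, so d^2 = 100
d^2 - 1 = 99
d^2(d^2 - 1) = 100 * 99 = 9900
Divide by 12: 9900 / 12 = 825

825


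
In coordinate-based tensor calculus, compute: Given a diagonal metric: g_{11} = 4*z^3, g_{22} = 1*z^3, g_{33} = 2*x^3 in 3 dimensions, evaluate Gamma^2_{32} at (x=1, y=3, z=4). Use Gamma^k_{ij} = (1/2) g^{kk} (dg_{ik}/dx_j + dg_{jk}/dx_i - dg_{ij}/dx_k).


For a diagonal metric, Gamma^k_{ij} = (1/2) g^{kk} (dg_{ik}/dx_j + dg_{jk}/dx_i - dg_{ij}/dx_k).
The metric is diagonal, so g_{ab} = 0 for a != b.
At the given point: g_{11} = 256, g_{22} = 64, g_{33} = 2
g^{22} = 1/64
dg_{32}/dx_2 = 0 (off-diagonal)
dg_{22}/dx_3 = dg_{22}/dx_3 = 48
dg_{32}/dx_2 = 0 (off-diagonal)
Numerator = 0 + 48 - 0 = 48
Gamma^2_{32} = 48 / (2 * 64) = 3/8

3/8


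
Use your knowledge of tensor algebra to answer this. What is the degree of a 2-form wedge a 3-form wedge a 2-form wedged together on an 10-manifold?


The degree of a wedge product is the sum of the degrees of the individual forms.
Degrees: 2, 3, 2
Total degree = 2 + 3 + 2 = 7

7


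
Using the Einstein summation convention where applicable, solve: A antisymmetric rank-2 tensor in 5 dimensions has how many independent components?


A antisymmetric rank-2 tensor in d dimensions has d(d-1)/2 independent components.
d = 5
d(d-1)/2 = 5 * 4 / 2 = 20 / 2 = 10

10


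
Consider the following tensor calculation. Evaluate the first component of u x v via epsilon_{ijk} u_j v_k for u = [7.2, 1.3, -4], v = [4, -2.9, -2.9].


(u x v)_1 = sum_{j,k} epsilon_{1jk} u_j v_k. Only permutations of (1,2,3) contribute; the two non-zero terms are:
eps_{123} u_2 v_3 = 1 * 1.3 * -2.9 = -3.77
eps_{132} u_3 v_2 = -1 * -4 * -2.9 = -11.6
(u x v)_1 = -15.37

-15.37


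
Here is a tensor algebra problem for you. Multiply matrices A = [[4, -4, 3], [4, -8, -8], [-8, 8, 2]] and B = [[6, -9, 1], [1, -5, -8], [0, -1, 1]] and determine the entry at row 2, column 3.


(AB)_{ij} = sum_k A_{ik} B_{kj}.
For i=2, j=3:
A_{21} * B_{13} = 4 * 1 = 4
A_{22} * B_{23} = -8 * -8 = 64
A_{23} * B_{33} = -8 * 1 = -8
Sum = 4 + 64 + -8 = 60

60


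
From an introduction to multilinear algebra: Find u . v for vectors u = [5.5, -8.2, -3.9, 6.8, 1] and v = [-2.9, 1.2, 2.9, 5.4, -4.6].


The inner product u . v = sum of u_i * v_i.
Term-by-term: 5.5 * -2.9, -8.2 * 1.2, -3.9 * 2.9, 6.8 * 5.4, 1 * -4.6
Products: -15.95, -9.84, -11.31, 36.72, -4.6
Sum = -15.95 + -9.84 + -11.31 + 36.72 + -4.6 = -4.98

-4.98


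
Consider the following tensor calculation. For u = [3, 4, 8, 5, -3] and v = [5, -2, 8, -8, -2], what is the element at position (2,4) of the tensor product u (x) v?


The outer product entry T_{ij} = u_i * v_j.
We need i=2, j=4.
u_2 = 4, v_4 = -8
T_{2,4} = 4 * -8 = -32

-32


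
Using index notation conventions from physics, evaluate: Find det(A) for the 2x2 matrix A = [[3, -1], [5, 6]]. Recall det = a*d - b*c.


For a 2x2 matrix [[a, b], [c, d]], det = a*d - b*c.
a = 3, b = -1, c = 5, d = 6
a*d = 3 * 6 = 18
b*c = -1 * 5 = -5
det = 18 - -5 = 23

23


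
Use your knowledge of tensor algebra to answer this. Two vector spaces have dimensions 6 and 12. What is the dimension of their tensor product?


The dimension of a tensor product is the product of dimensions.
dim(V) = 6, dim(W) = 12
dim(V (x) W) = 6 * 12 = 72

72


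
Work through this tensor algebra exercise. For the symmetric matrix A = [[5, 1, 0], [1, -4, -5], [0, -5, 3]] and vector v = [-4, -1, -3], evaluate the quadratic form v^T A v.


First compute Av:
(Av)_1 = 5*-4 + 1*-1 + 0*-3 = -21
(Av)_2 = 1*-4 + -4*-1 + -5*-3 = 15
(Av)_3 = 0*-4 + -5*-1 + 3*-3 = -4
Av = [-21, 15, -4]
Then v^T (Av) = -4*-21 + -1*15 + -3*-4
= 84 + -15 + 12 = 81

81


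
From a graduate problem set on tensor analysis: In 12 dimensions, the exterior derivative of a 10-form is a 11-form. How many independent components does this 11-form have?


The exterior derivative of a p-form is a (p+1)-form.
Its number of independent components is C(n, p+1).
n = 12, p+1 = 11
C(12, 11) = 12

12


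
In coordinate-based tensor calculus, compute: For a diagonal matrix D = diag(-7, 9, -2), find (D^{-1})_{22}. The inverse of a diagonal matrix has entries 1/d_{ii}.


For a diagonal matrix, the inverse has entries (D^{-1})_{ii} = 1/d_{ii}.
The diagonal entries are: d_{11} = -7, d_{22} = 9, d_{33} = -2
We need (D^{-1})_{22} = 1/d_{22} = 1/9 = 1/9

1/9


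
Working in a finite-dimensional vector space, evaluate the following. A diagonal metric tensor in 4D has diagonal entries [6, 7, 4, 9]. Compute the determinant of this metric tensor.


For a diagonal metric, the determinant is the product of diagonal entries.
Diagonal entries: 6, 7, 4, 9
det(g) = 6 * 7 * 4 * 9 = 1512

1512


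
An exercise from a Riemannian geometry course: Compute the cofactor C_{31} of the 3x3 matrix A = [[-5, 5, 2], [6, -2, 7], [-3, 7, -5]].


To find cofactor C_{31}, delete row 3 and column 1.
The resulting 2x2 submatrix is: [[5, 2], [-2, 7]]
Minor M_{31} = 5*7 - 2*-2
  = 35 - -4 = 39
Sign = (-1)^(3+1) = (-1)^4 = 1
Cofactor C_{31} = 1 * 39 = 39

39


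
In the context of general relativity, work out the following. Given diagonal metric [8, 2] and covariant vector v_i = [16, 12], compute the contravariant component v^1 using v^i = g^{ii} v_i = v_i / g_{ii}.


To raise an index with a diagonal metric: v^i = v_i / g_{ii}.
For index 1: v_1 = 16, g_{11} = 8
v^1 = 16 / 8 = 2

2


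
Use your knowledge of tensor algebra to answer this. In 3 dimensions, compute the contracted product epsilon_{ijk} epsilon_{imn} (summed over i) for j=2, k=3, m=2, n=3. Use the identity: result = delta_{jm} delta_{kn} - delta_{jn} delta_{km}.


Using the identity: epsilon_{ijk} epsilon_{imn} = delta_{jm} delta_{kn} - delta_{jn} delta_{km}.
delta_{22} = 1
delta_{33} = 1
delta_{23} = 0
delta_{32} = 0
Result = 1 * 1 - 0 * 0 = 1 - 0 = 1

1


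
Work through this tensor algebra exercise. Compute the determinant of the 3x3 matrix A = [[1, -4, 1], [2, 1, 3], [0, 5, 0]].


Expanding along the first row, det(A) = a11*M_11 - a12*M_12 + a13*M_13, where M_1j is the (1,j) minor.
Minor M_11 = 1*0 - 3*5 = -15
Minor M_12 = 2*0 - 3*0 = 0
Minor M_13 = 2*5 - 1*0 = 10
det = 1*(-15) - -4*(0) + 1*(10)
    = -15 - 0 + 10
    = -5

-5


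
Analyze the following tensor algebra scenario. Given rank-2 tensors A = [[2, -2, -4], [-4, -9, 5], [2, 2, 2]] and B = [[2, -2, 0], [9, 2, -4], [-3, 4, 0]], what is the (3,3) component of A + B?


Tensor addition is component-wise: (A + B)_{ij} = A_{ij} + B_{ij}.
A_{33} = 2
B_{33} = 0
(A + B)_{33} = 2 + 0 = 2

2


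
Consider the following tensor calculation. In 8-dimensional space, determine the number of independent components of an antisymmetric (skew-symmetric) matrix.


An antisymmetric rank-2 tensor satisfies A_{ij} = -A_{ji}, so diagonal entries are zero.
The independent components are the upper-triangular entries: C(n, 2) = n(n-1)/2.
n = 8
C(8, 2) = 8 * 7 / 2 = 56 / 2 = 28

28


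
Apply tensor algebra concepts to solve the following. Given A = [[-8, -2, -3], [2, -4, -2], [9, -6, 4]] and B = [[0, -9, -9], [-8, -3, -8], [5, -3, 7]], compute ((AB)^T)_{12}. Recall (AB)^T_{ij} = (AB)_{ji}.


(AB)^T_{ij} = (AB)_{ji} = sum_k A_{jk} B_{ki}.
For i=1, j=2 we need (AB)_{21}:
A_{21} * B_{11} = 2 * 0 = 0
A_{22} * B_{21} = -4 * -8 = 32
A_{23} * B_{31} = -2 * 5 = -10
Sum = 0 + 32 + -10 = 22

22


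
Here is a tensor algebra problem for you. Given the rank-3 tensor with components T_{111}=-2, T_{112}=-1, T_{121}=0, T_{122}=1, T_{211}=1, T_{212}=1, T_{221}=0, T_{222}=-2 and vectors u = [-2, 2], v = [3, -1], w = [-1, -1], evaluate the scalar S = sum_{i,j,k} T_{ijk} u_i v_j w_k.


S = sum over i,j,k of T_{ijk} u_i v_j w_k. Expanding all 8 terms:
T_{111}*u_1*v_1*w_1 = -2*-2*3*-1 = -12  (running total: -12)
T_{112}*u_1*v_1*w_2 = -1*-2*3*-1 = -6  (running total: -18)
T_{121}*u_1*v_2*w_1 = 0*-2*-1*-1 = 0  (running total: -18)
T_{122}*u_1*v_2*w_2 = 1*-2*-1*-1 = -2  (running total: -20)
T_{211}*u_2*v_1*w_1 = 1*2*3*-1 = -6  (running total: -26)
T_{212}*u_2*v_1*w_2 = 1*2*3*-1 = -6  (running total: -32)
T_{221}*u_2*v_2*w_1 = 0*2*-1*-1 = 0  (running total: -32)
T_{222}*u_2*v_2*w_2 = -2*2*-1*-1 = -4  (running total: -36)
S = -36

-36


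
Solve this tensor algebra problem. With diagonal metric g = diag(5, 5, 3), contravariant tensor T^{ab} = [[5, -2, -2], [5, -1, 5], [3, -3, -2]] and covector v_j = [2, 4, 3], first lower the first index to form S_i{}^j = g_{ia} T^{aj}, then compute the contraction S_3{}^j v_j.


Step 1: lower the first index. For a diagonal metric, g_{ia} T^{aj} = g_{ii} T^{ij} (no sum on i).
g_{33} = 3
S_3{}^1 = 3 * T^{31} = 3 * 3 = 9
S_3{}^2 = 3 * T^{32} = 3 * -3 = -9
S_3{}^3 = 3 * T^{33} = 3 * -2 = -6
Step 2: contract S_3{}^j with v_j.
S_3{}^1 * v_1 = 9 * 2 = 18
S_3{}^2 * v_2 = -9 * 4 = -36
S_3{}^3 * v_3 = -6 * 3 = -18
Result = 18 + -36 + -18 = -36

-36


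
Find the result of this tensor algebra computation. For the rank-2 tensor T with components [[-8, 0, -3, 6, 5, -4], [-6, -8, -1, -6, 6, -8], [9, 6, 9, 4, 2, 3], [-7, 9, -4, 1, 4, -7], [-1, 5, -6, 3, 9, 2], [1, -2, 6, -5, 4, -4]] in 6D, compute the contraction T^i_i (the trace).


The contraction (trace) of a rank-2 tensor is the sum of its diagonal elements.
Diagonal entries: A[1,1] = -8, A[2,2] = -8, A[3,3] = 9, A[4,4] = 1, A[5,5] = 9, A[6,6] = -4
Tr(A) = -8 + -8 + 9 + 1 + 9 + -4 = -1

-1


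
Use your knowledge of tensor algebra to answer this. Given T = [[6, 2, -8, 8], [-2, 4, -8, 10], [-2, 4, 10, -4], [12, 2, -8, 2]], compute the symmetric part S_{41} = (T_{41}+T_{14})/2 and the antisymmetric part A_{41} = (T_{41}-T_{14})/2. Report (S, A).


T_{41} = 12
T_{14} = 8
S_{41} = (12 + 8)/2 = 20/2 = 10
A_{41} = (12 - 8)/2 = 4/2 = 2
Check: S + A = 10 + 2 = 12 = T_{41}.

(10, 2)


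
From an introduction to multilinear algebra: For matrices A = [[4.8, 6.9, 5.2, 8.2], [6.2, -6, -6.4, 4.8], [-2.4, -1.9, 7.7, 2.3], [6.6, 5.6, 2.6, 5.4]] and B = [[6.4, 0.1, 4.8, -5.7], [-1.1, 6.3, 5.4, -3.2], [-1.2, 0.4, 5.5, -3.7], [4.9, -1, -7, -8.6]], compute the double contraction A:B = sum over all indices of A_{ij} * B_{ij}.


A:B = sum over all i,j of A_{ij} * B_{ij}.
Row 1: 4.8*6.4=30.72, 6.9*0.1=0.69, 5.2*4.8=24.96, 8.2*-5.7=-46.74 => row sum = 9.63
Row 2: 6.2*-1.1=-6.82, -6*6.3=-37.8, -6.4*5.4=-34.56, 4.8*-3.2=-15.36 => row sum = -94.54
Row 3: -2.4*-1.2=2.88, -1.9*0.4=-0.76, 7.7*5.5=42.35, 2.3*-3.7=-8.51 => row sum = 35.96
Row 4: 6.6*4.9=32.34, 5.6*-1=-5.6, 2.6*-7=-18.2, 5.4*-8.6=-46.44 => row sum = -37.9
Total = 9.63 + -94.54 + 35.96 + -37.9 = -86.85

-86.85


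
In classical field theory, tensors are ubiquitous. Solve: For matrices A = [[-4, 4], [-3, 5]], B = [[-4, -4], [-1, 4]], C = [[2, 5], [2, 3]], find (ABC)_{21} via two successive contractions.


(ABC)_{21} = sum_m (AB)_{2m} C_{m1}. First compute row 2 of AB.
(AB)_{21} = -3*-4 + 5*-1 = 7
(AB)_{22} = -3*-4 + 5*4 = 32
Now contract with column 1 of C:
(AB)_{21} * C_{11} = 7 * 2 = 14
(AB)_{22} * C_{21} = 32 * 2 = 64
(ABC)_{21} = 14 + 64 = 78

78


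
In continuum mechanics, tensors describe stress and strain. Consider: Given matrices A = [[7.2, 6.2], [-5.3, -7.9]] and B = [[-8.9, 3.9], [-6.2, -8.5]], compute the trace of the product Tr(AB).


Tr(AB) = sum_i (AB)_{ii} where (AB)_{ii} = sum_k A_{ik} B_{ki}.
(AB)_{11} = 7.2*-8.9 + 6.2*-6.2 = -102.52
(AB)_{22} = -5.3*3.9 + -7.9*-8.5 = 46.48
Tr(AB) = -102.52 + 46.48 = -56.04

-56.04


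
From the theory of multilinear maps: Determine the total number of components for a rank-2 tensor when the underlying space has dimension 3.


The number of components of a rank-r tensor in d dimensions is d^r.
Here d = 3 and r = 2.
3^2 = 9

9


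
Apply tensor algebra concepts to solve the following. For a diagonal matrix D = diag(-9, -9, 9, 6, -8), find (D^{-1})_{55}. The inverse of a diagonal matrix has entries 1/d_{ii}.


For a diagonal matrix, the inverse has entries (D^{-1})_{ii} = 1/d_{ii}.
The diagonal entries are: d_{11} = -9, d_{22} = -9, d_{33} = 9, d_{44} = 6, d_{55} = -8
We need (D^{-1})_{55} = 1/d_{55} = 1/-8 = -1/8

-1/8


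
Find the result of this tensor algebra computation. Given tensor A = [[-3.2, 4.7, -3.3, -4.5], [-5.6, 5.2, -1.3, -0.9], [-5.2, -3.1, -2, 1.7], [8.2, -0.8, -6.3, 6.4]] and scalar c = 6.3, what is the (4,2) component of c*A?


Scalar multiplication: (cA)_{ij} = c * A_{ij}.
c = 6.3
A_{42} = -0.8
(cA)_{42} = 6.3 * -0.8 = -5.04

-5.04


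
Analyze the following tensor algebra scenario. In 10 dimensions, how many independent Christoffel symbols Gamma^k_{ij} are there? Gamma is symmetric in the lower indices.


Christoffel symbols Gamma^k_{ij} are symmetric in i,j, so there are d * d(d+1)/2 independent symbols.
d = 10
d(d+1)/2 = 10 * 11 / 2 = 55
Total = 10 * 55 = 550

550


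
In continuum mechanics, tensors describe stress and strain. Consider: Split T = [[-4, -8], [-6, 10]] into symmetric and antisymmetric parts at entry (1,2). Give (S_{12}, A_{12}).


T_{12} = -8
T_{21} = -6
S_{12} = (-8 + -6)/2 = -14/2 = -7
A_{12} = (-8 - -6)/2 = -2/2 = -1
Check: S + A = -7 + -1 = -8 = T_{12}.

(-7, -1)


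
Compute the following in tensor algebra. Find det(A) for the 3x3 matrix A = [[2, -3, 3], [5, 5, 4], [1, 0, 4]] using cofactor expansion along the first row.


Expanding along the first row, det(A) = a11*M_11 - a12*M_12 + a13*M_13, where M_1j is the (1,j) minor.
Minor M_11 = 5*4 - 4*0 = 20
Minor M_12 = 5*4 - 4*1 = 16
Minor M_13 = 5*0 - 5*1 = -5
det = 2*(20) - -3*(16) + 3*(-5)
    = 40 - -48 + -15
    = 73

73


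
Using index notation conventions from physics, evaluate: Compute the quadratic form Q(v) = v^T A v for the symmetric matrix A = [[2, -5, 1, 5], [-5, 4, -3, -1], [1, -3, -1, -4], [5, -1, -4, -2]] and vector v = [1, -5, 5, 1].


First compute Av:
(Av)_1 = 2*1 + -5*-5 + 1*5 + 5*1 = 37
(Av)_2 = -5*1 + 4*-5 + -3*5 + -1*1 = -41
(Av)_3 = 1*1 + -3*-5 + -1*5 + -4*1 = 7
(Av)_4 = 5*1 + -1*-5 + -4*5 + -2*1 = -12
Av = [37, -41, 7, -12]
Then v^T (Av) = 1*37 + -5*-41 + 5*7 + 1*-12
= 37 + 205 + 35 + -12 = 265

265


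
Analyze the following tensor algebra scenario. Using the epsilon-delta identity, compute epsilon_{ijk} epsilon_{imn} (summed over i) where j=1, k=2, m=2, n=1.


Using the identity: epsilon_{ijk} epsilon_{imn} = delta_{jm} delta_{kn} - delta_{jn} delta_{km}.
delta_{12} = 0
delta_{21} = 0
delta_{11} = 1
delta_{22} = 1
Result = 0 * 0 - 1 * 1 = 0 - 1 = -1

-1


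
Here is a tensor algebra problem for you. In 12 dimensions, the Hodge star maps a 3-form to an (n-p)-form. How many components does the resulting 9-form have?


The Hodge dual of a p-form on an n-dimensional manifold is an (n-p)-form.
n = 12, p = 3, so dual degree = 12 - 3 = 9
The number of components is C(n, n-p) = C(12, 9) = 220

220


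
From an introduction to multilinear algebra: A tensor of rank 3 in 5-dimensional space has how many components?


The number of components of a rank-r tensor in d dimensions is d^r.
Here d = 5 and r = 3.
5^3 = 125

125


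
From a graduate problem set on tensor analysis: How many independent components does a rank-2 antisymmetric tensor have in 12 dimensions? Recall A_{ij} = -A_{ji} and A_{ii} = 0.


An antisymmetric rank-2 tensor satisfies A_{ij} = -A_{ji}, so diagonal entries are zero.
The independent components are the upper-triangular entries: C(n, 2) = n(n-1)/2.
n = 12
C(12, 2) = 12 * 11 / 2 = 132 / 2 = 66

66


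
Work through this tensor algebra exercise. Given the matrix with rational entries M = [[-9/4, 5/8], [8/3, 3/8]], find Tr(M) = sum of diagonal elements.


The trace is the sum of diagonal entries.
Diagonal: M[1,1] = -9/4, M[2,2] = 3/8
Tr(M) = -9/4 + 3/8
Computing step by step:
After adding M[1,1]: -9/4
After adding M[2,2]: -15/8
Tr(M) = -15/8

-15/8


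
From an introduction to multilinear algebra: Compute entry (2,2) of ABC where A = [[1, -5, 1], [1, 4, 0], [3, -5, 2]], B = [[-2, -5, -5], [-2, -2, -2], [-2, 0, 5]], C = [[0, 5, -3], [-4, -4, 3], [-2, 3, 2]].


(ABC)_{22} = sum_m (AB)_{2m} C_{m2}. First compute row 2 of AB.
(AB)_{21} = 1*-2 + 4*-2 + 0*-2 = -10
(AB)_{22} = 1*-5 + 4*-2 + 0*0 = -13
(AB)_{23} = 1*-5 + 4*-2 + 0*5 = -13
Now contract with column 2 of C:
(AB)_{21} * C_{12} = -10 * 5 = -50
(AB)_{22} * C_{22} = -13 * -4 = 52
(AB)_{23} * C_{32} = -13 * 3 = -39
(ABC)_{22} = -50 + 52 + -39 = -37

-37


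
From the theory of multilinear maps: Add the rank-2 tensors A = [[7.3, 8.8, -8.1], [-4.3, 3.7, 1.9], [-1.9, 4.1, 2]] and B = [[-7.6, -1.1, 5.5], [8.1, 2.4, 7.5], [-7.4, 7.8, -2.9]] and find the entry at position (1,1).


Tensor addition is component-wise: (A + B)_{ij} = A_{ij} + B_{ij}.
A_{11} = 7.3
B_{11} = -7.6
(A + B)_{11} = 7.3 + -7.6 = -0.3

-0.3


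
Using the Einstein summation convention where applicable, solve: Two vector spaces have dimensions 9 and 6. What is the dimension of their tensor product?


The dimension of a tensor product is the product of dimensions.
dim(V) = 9, dim(W) = 6
dim(V (x) W) = 9 * 6 = 54

54


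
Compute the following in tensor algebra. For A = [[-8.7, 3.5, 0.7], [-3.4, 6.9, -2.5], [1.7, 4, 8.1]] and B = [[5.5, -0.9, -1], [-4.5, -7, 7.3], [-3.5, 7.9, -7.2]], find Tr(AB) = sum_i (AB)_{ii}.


Tr(AB) = sum_i (AB)_{ii} where (AB)_{ii} = sum_k A_{ik} B_{ki}.
(AB)_{11} = -8.7*5.5 + 3.5*-4.5 + 0.7*-3.5 = -66.05
(AB)_{22} = -3.4*-0.9 + 6.9*-7 + -2.5*7.9 = -64.99
(AB)_{33} = 1.7*-1 + 4*7.3 + 8.1*-7.2 = -30.82
Tr(AB) = -66.05 + -64.99 + -30.82 = -161.86

-161.86


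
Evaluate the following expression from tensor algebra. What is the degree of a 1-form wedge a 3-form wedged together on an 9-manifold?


The degree of a wedge product is the sum of the degrees of the individual forms.
Degrees: 1, 3
Total degree = 1 + 3 = 4

4


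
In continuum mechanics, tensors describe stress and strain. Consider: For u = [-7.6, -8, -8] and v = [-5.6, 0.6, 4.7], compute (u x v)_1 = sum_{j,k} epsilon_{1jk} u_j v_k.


(u x v)_1 = sum_{j,k} epsilon_{1jk} u_j v_k. Only permutations of (1,2,3) contribute; the two non-zero terms are:
eps_{123} u_2 v_3 = 1 * -8 * 4.7 = -37.6
eps_{132} u_3 v_2 = -1 * -8 * 0.6 = 4.8
(u x v)_1 = -32.8

-32.8


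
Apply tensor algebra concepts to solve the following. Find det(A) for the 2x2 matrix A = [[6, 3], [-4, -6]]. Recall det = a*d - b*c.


For a 2x2 matrix [[a, b], [c, d]], det = a*d - b*c.
a = 6, b = 3, c = -4, d = -6
a*d = 6 * -6 = -36
b*c = 3 * -4 = -12
det = -36 - -12 = -24

-24


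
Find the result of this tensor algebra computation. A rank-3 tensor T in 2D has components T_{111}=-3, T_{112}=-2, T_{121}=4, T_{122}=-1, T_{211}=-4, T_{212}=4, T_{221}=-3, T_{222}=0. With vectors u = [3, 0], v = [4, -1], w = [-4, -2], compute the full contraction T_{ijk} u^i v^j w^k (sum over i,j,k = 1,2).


S = sum over i,j,k of T_{ijk} u_i v_j w_k. Expanding all 8 terms:
T_{111}*u_1*v_1*w_1 = -3*3*4*-4 = 144  (running total: 144)
T_{112}*u_1*v_1*w_2 = -2*3*4*-2 = 48  (running total: 192)
T_{121}*u_1*v_2*w_1 = 4*3*-1*-4 = 48  (running total: 240)
T_{122}*u_1*v_2*w_2 = -1*3*-1*-2 = -6  (running total: 234)
T_{211}*u_2*v_1*w_1 = -4*0*4*-4 = 0  (running total: 234)
T_{212}*u_2*v_1*w_2 = 4*0*4*-2 = 0  (running total: 234)
T_{221}*u_2*v_2*w_1 = -3*0*-1*-4 = 0  (running total: 234)
T_{222}*u_2*v_2*w_2 = 0*0*-1*-2 = 0  (running total: 234)
S = 234

234


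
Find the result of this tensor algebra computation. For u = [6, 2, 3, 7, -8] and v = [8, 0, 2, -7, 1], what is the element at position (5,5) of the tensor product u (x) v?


The outer product entry T_{ij} = u_i * v_j.
We need i=5, j=5.
u_5 = -8, v_5 = 1
T_{5,5} = -8 * 1 = -8

-8


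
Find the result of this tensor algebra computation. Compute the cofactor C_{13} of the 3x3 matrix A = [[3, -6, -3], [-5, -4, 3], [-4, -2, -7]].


To find cofactor C_{13}, delete row 1 and column 3.
The resulting 2x2 submatrix is: [[-5, -4], [-4, -2]]
Minor M_{13} = -5*-2 - -4*-4
  = 10 - 16 = -6
Sign = (-1)^(1+3) = (-1)^4 = 1
Cofactor C_{13} = 1 * -6 = -6

-6


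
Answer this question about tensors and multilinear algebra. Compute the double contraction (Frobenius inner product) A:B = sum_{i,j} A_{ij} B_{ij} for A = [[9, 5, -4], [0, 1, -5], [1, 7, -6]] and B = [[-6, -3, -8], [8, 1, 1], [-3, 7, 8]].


A:B = sum over all i,j of A_{ij} * B_{ij}.
Row 1: 9*-6=-54, 5*-3=-15, -4*-8=32 => row sum = -37
Row 2: 0*8=0, 1*1=1, -5*1=-5 => row sum = -4
Row 3: 1*-3=-3, 7*7=49, -6*8=-48 => row sum = -2
Total = -37 + -4 + -2 = -43

-43


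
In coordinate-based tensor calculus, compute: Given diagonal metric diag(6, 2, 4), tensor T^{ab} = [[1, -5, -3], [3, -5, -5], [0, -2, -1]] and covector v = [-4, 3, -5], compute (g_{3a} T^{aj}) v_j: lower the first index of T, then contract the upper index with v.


Step 1: lower the first index. For a diagonal metric, g_{ia} T^{aj} = g_{ii} T^{ij} (no sum on i).
g_{33} = 4
S_3{}^1 = 4 * T^{31} = 4 * 0 = 0
S_3{}^2 = 4 * T^{32} = 4 * -2 = -8
S_3{}^3 = 4 * T^{33} = 4 * -1 = -4
Step 2: contract S_3{}^j with v_j.
S_3{}^1 * v_1 = 0 * -4 = 0
S_3{}^2 * v_2 = -8 * 3 = -24
S_3{}^3 * v_3 = -4 * -5 = 20
Result = 0 + -24 + 20 = -4

-4


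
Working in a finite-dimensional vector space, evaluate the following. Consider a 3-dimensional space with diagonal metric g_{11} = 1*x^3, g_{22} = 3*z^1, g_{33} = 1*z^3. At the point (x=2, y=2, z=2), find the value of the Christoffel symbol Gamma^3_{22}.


For a diagonal metric, Gamma^k_{ij} = (1/2) g^{kk} (dg_{ik}/dx_j + dg_{jk}/dx_i - dg_{ij}/dx_k).
The metric is diagonal, so g_{ab} = 0 for a != b.
At the given point: g_{11} = 8, g_{22} = 6, g_{33} = 8
g^{33} = 1/8
dg_{23}/dx_2 = 0 (off-diagonal)
dg_{23}/dx_2 = 0 (off-diagonal)
dg_{22}/dx_3 = dg_{22}/dx_3 = 3
Numerator = 0 + 0 - 3 = -3
Gamma^3_{22} = -3 / (2 * 8) = -3/16

-3/16


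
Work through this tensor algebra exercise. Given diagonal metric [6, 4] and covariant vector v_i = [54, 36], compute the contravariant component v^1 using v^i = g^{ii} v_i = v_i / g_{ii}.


To raise an index with a diagonal metric: v^i = v_i / g_{ii}.
For index 1: v_1 = 54, g_{11} = 6
v^1 = 54 / 6 = 9

9


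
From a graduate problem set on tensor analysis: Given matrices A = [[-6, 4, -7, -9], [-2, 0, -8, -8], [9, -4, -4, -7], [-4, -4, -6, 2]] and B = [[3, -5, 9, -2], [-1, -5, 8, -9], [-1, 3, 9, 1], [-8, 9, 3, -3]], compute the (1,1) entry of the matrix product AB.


(AB)_{ij} = sum_k A_{ik} B_{kj}.
For i=1, j=1:
A_{11} * B_{11} = -6 * 3 = -18
A_{12} * B_{21} = 4 * -1 = -4
A_{13} * B_{31} = -7 * -1 = 7
A_{14} * B_{41} = -9 * -8 = 72
Sum = -18 + -4 + 7 + 72 = 57

57


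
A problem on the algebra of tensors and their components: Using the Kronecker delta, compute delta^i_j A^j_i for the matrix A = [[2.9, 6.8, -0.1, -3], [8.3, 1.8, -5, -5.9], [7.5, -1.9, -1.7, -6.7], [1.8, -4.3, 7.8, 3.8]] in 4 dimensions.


The contraction (trace) of a rank-2 tensor is the sum of its diagonal elements.
Diagonal entries: A[1,1] = 2.9, A[2,2] = 1.8, A[3,3] = -1.7, A[4,4] = 3.8
Tr(A) = 2.9 + 1.8 + -1.7 + 3.8 = 6.8

6.8


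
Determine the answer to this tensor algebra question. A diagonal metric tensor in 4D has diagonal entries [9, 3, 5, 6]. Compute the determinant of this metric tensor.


For a diagonal metric, the determinant is the product of diagonal entries.
Diagonal entries: 9, 3, 5, 6
det(g) = 9 * 3 * 5 * 6 = 810

810


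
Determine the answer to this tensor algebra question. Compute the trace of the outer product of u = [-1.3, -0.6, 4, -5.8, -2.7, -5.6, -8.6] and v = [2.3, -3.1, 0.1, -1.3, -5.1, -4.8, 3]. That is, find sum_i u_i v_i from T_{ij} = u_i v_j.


The outer product gives T_{ij} = u_i v_j.
The trace (contraction) is Tr(T) = sum_i T_{ii} = sum_i u_i v_i.
Diagonal entries:
T_{11} = u_1 * v_1 = -1.3 * 2.3 = -2.99
T_{22} = u_2 * v_2 = -0.6 * -3.1 = 1.86
T_{33} = u_3 * v_3 = 4 * 0.1 = 0.4
T_{44} = u_4 * v_4 = -5.8 * -1.3 = 7.54
T_{55} = u_5 * v_5 = -2.7 * -5.1 = 13.77
T_{66} = u_6 * v_6 = -5.6 * -4.8 = 26.88
T_{77} = u_7 * v_7 = -8.6 * 3 = -25.8
Tr(T) = -2.99 + 1.86 + 0.4 + 7.54 + 13.77 + 26.88 + -25.8 = 21.66

21.66


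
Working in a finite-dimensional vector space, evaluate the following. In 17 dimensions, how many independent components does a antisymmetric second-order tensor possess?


A antisymmetric rank-2 tensor in d dimensions has d(d-1)/2 independent components.
d = 17
d(d-1)/2 = 17 * 16 / 2 = 272 / 2 = 136

136


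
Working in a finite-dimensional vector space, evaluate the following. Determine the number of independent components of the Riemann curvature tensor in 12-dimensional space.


The Riemann tensor in d dimensions has d^2(d^2 - 1)/12 independent components.
d = 12, so d^2 = 144
d^2 - 1 = 143
d^2(d^2 - 1) = 144 * 143 = 20592
Divide by 12: 20592 / 12 = 1716

1716


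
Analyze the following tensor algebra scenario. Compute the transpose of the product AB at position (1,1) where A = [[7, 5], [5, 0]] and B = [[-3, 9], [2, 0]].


(AB)^T_{ij} = (AB)_{ji} = sum_k A_{jk} B_{ki}.
For i=1, j=1 we need (AB)_{11}:
A_{11} * B_{11} = 7 * -3 = -21
A_{12} * B_{21} = 5 * 2 = 10
Sum = -21 + 10 = -11

-11


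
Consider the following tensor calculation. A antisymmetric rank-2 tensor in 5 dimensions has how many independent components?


A antisymmetric rank-2 tensor in d dimensions has d(d-1)/2 independent components.
d = 5
d(d-1)/2 = 5 * 4 / 2 = 20 / 2 = 10

10


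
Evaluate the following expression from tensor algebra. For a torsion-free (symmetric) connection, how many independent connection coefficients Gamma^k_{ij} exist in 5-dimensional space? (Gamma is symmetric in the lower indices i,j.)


Christoffel symbols Gamma^k_{ij} are symmetric in i,j, so there are d * d(d+1)/2 independent symbols.
d = 5
d(d+1)/2 = 5 * 6 / 2 = 15
Total = 5 * 15 = 75

75


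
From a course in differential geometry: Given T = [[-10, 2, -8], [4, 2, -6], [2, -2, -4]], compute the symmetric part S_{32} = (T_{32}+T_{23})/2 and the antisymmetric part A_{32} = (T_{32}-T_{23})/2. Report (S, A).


T_{32} = -2
T_{23} = -6
S_{32} = (-2 + -6)/2 = -8/2 = -4
A_{32} = (-2 - -6)/2 = 4/2 = 2
Check: S + A = -4 + 2 = -2 = T_{32}.

(-4, 2)


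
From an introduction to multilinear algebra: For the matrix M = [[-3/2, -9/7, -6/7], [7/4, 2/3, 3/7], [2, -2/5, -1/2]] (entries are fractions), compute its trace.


The trace is the sum of diagonal entries.
Diagonal: M[1,1] = -3/2, M[2,2] = 2/3, M[3,3] = -1/2
Tr(M) = -3/2 + 2/3 + -1/2
Computing step by step:
After adding M[1,1]: -3/2
After adding M[2,2]: -5/6
After adding M[3,3]: -4/3
Tr(M) = -4/3

-4/3


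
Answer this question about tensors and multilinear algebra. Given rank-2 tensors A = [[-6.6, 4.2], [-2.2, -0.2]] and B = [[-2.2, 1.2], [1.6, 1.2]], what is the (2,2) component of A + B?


Tensor addition is component-wise: (A + B)_{ij} = A_{ij} + B_{ij}.
A_{22} = -0.2
B_{22} = 1.2
(A + B)_{22} = -0.2 + 1.2 = 1

1


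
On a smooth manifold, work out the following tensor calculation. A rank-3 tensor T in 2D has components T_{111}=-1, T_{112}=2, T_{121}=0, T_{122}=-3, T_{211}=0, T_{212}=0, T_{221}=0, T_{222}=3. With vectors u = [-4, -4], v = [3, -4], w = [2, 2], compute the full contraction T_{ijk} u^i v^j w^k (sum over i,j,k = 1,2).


S = sum over i,j,k of T_{ijk} u_i v_j w_k. Expanding all 8 terms:
T_{111}*u_1*v_1*w_1 = -1*-4*3*2 = 24  (running total: 24)
T_{112}*u_1*v_1*w_2 = 2*-4*3*2 = -48  (running total: -24)
T_{121}*u_1*v_2*w_1 = 0*-4*-4*2 = 0  (running total: -24)
T_{122}*u_1*v_2*w_2 = -3*-4*-4*2 = -96  (running total: -120)
T_{211}*u_2*v_1*w_1 = 0*-4*3*2 = 0  (running total: -120)
T_{212}*u_2*v_1*w_2 = 0*-4*3*2 = 0  (running total: -120)
T_{221}*u_2*v_2*w_1 = 0*-4*-4*2 = 0  (running total: -120)
T_{222}*u_2*v_2*w_2 = 3*-4*-4*2 = 96  (running total: -24)
S = -24

-24


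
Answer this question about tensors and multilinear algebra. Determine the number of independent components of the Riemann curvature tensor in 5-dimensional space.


The Riemann tensor in d dimensions has d^2(d^2 - 1)/12 independent components.
d = 5, so d^2 = 25
d^2 - 1 = 24
d^2(d^2 - 1) = 25 * 24 = 600
Divide by 12: 600 / 12 = 50

50


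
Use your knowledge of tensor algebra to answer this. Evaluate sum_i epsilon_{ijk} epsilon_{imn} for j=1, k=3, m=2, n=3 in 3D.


Using the identity: epsilon_{ijk} epsilon_{imn} = delta_{jm} delta_{kn} - delta_{jn} delta_{km}.
delta_{12} = 0
delta_{33} = 1
delta_{13} = 0
delta_{32} = 0
Result = 0 * 1 - 0 * 0 = 0 - 0 = 0

0


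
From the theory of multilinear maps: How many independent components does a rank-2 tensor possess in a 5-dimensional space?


The number of components of a rank-r tensor in d dimensions is d^r.
Here d = 5 and r = 2.
5^2 = 25

25


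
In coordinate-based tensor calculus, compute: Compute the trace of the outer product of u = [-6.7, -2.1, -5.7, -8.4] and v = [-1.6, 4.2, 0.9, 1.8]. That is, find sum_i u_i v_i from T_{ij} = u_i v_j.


The outer product gives T_{ij} = u_i v_j.
The trace (contraction) is Tr(T) = sum_i T_{ii} = sum_i u_i v_i.
Diagonal entries:
T_{11} = u_1 * v_1 = -6.7 * -1.6 = 10.72
T_{22} = u_2 * v_2 = -2.1 * 4.2 = -8.82
T_{33} = u_3 * v_3 = -5.7 * 0.9 = -5.13
T_{44} = u_4 * v_4 = -8.4 * 1.8 = -15.12
Tr(T) = 10.72 + -8.82 + -5.13 + -15.12 = -18.35

-18.35


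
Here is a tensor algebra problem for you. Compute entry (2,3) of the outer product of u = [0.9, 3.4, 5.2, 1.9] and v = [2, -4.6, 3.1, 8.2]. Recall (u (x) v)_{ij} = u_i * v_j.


The outer product entry T_{ij} = u_i * v_j.
We need i=2, j=3.
u_2 = 3.4, v_3 = 3.1
T_{2,3} = 3.4 * 3.1 = 10.54

10.54


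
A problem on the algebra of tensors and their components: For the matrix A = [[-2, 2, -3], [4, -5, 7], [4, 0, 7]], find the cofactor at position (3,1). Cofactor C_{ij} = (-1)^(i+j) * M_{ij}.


To find cofactor C_{31}, delete row 3 and column 1.
The resulting 2x2 submatrix is: [[2, -3], [-5, 7]]
Minor M_{31} = 2*7 - -3*-5
  = 14 - 15 = -1
Sign = (-1)^(3+1) = (-1)^4 = 1
Cofactor C_{31} = 1 * -1 = -1

-1


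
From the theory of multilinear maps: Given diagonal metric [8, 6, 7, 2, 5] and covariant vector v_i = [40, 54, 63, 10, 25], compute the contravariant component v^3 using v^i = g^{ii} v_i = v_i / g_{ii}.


To raise an index with a diagonal metric: v^i = v_i / g_{ii}.
For index 3: v_3 = 63, g_{33} = 7
v^3 = 63 / 7 = 9

9


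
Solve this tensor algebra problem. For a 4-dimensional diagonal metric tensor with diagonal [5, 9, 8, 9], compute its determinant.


For a diagonal metric, the determinant is the product of diagonal entries.
Diagonal entries: 5, 9, 8, 9
det(g) = 5 * 9 * 8 * 9 = 3240

3240


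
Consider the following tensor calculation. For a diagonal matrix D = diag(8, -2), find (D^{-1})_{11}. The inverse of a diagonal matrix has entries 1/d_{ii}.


For a diagonal matrix, the inverse has entries (D^{-1})_{ii} = 1/d_{ii}.
The diagonal entries are: d_{11} = 8, d_{22} = -2
We need (D^{-1})_{11} = 1/d_{11} = 1/8 = 1/8

1/8


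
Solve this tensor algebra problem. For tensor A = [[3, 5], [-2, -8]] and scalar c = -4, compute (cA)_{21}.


Scalar multiplication: (cA)_{ij} = c * A_{ij}.
c = -4
A_{21} = -2
(cA)_{21} = -4 * -2 = 8

8


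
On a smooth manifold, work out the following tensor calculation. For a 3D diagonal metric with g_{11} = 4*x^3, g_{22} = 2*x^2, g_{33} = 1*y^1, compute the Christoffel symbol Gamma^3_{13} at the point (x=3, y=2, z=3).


For a diagonal metric, Gamma^k_{ij} = (1/2) g^{kk} (dg_{ik}/dx_j + dg_{jk}/dx_i - dg_{ij}/dx_k).
The metric is diagonal, so g_{ab} = 0 for a != b.
At the given point: g_{11} = 108, g_{22} = 18, g_{33} = 2
g^{33} = 1/2
dg_{13}/dx_3 = 0 (off-diagonal)
dg_{33}/dx_1 = dg_{33}/dx_1 = 0
dg_{13}/dx_3 = 0 (off-diagonal)
Numerator = 0 + 0 - 0 = 0
Gamma^3_{13} = 0 / (2 * 2) = 0

0
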